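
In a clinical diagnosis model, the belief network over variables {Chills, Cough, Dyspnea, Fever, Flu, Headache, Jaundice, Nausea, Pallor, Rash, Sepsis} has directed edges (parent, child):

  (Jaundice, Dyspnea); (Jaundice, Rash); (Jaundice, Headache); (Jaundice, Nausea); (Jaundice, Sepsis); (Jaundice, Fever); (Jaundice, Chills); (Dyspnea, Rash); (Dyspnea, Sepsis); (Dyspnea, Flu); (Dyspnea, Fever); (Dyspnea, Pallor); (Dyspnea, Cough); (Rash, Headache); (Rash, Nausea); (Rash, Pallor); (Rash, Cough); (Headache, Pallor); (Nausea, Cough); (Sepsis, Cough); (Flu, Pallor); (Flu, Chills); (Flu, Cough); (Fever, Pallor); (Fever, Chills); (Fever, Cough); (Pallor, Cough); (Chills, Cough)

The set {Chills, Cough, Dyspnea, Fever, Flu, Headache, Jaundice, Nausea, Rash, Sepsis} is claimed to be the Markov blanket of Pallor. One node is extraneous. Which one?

Recall MB(v) = parents ∪ children ∪ spouses, where spouses are the other parents of v's children.
Pallor's parents: Dyspnea, Fever, Flu, Headache, Rash.
Children of Pallor: Cough.
Other parents of Pallor's children:
  Cough's other parents are Chills, Dyspnea, Fever, Flu, Nausea, Rash, Sepsis.
MB(Pallor) = {Chills, Cough, Dyspnea, Fever, Flu, Headache, Nausea, Rash, Sepsis}.
Jaundice is neither a parent, child, nor co-parent of Pallor, so it does not belong.

Jaundice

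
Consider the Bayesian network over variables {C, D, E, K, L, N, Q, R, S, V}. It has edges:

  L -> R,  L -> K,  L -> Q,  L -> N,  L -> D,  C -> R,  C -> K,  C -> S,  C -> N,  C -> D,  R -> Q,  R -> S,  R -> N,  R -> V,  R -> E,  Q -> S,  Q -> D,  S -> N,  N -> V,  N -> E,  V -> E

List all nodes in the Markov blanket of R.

{C, E, L, N, Q, S, V}

Pa(R) = {C, L}.
Ch(R) = {E, N, Q, S, V}.
Co-parents of R (other parents of its children):
  Q: L
  S: C, Q
  N: C, L, S
  V: N
  E: N, V
Taking the union gives {C, E, L, N, Q, S, V}.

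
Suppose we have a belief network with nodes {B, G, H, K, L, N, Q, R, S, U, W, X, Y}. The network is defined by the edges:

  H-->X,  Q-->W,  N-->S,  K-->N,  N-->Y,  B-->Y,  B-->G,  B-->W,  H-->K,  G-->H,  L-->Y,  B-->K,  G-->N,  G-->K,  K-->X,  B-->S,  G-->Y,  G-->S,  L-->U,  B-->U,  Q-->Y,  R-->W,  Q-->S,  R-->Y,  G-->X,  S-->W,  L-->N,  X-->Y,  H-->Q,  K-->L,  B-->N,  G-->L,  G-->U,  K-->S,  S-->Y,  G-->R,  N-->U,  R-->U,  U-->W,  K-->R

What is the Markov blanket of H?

{B, G, K, Q, X}

The Markov blanket of a node is its parents, its children, and the other parents of its children.
Ch(H) = {K, Q, X}.
Parents of H: G.
Other parents of H's children:
  parents(K) \ {H} = {B, G}.
  Q: no additional parents.
  X's other parents are G, K.
Taking the union gives {B, G, K, Q, X}.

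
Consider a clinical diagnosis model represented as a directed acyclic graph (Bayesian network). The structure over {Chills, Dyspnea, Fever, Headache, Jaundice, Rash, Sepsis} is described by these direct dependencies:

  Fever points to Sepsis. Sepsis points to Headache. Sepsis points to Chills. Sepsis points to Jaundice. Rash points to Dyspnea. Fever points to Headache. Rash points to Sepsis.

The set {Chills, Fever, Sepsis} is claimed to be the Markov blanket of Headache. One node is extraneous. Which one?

Chills

Pa(Headache) = {Fever, Sepsis}.
Headache has no children.
Headache has no children, so there are no co-parents.
MB(Headache) = {Fever, Sepsis}.
Chills is neither a parent, child, nor co-parent of Headache, so it does not belong.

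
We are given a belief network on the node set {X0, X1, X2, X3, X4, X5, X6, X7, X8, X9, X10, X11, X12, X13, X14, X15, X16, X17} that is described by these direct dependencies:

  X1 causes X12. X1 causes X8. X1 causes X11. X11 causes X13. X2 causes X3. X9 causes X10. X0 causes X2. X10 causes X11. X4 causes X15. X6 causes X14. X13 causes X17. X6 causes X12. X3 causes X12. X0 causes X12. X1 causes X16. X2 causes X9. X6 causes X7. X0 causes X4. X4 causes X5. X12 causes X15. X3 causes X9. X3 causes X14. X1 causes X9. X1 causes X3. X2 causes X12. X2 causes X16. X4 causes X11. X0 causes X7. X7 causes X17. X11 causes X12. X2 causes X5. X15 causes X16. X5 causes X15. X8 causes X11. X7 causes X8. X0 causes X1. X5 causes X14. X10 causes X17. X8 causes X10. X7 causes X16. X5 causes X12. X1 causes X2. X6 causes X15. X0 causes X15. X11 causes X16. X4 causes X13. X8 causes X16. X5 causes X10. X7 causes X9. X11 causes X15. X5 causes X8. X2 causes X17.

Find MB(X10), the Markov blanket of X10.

{X1, X2, X4, X5, X7, X8, X9, X11, X13, X17}

A node's Markov blanket = Pa ∪ Ch ∪ (parents of Ch other than the node itself).
X10 has children X11, X17.
Parents of X10: X5, X8, X9.
Co-parents of X10 (other parents of its children):
  X11 also has parents X1, X4, X8.
  parents(X17) \ {X10} = {X2, X7, X13}.
So the Markov blanket of X10 is {X1, X2, X4, X5, X7, X8, X9, X11, X13, X17}.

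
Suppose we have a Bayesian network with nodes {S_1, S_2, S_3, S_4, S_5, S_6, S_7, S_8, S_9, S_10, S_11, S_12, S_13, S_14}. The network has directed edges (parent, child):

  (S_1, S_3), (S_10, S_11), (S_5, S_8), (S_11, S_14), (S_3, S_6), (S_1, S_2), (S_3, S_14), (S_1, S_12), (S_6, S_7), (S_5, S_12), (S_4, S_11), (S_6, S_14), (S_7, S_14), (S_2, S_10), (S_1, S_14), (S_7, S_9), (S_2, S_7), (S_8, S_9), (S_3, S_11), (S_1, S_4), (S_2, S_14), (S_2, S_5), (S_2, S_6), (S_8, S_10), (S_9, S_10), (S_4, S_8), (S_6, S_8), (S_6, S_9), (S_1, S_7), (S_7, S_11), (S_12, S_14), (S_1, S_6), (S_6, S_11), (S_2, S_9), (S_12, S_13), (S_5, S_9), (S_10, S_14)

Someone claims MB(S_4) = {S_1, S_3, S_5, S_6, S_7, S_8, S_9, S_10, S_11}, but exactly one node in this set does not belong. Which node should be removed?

S_9

Recall MB(v) = parents ∪ children ∪ spouses, where spouses are the other parents of v's children.
Parents of S_4: S_1.
S_4 has children S_8, S_11.
Other parents of S_4's children:
  S_8 also has parents S_5, S_6.
  S_11's other parents are S_3, S_6, S_7, S_10.
MB(S_4) = {S_1, S_3, S_5, S_6, S_7, S_8, S_10, S_11}.
S_9 is neither a parent, child, nor co-parent of S_4, so it does not belong.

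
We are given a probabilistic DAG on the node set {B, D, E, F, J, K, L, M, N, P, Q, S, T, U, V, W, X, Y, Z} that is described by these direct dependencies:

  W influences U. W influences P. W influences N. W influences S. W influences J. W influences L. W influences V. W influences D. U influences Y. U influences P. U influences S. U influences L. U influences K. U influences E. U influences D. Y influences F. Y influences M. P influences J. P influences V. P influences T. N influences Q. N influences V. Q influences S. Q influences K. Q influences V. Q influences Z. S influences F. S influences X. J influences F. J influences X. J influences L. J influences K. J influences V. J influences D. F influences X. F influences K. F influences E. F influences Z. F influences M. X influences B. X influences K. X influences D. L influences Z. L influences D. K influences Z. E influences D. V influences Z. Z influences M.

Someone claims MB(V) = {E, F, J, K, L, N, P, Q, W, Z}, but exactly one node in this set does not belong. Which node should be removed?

By definition, MB(V) is built from V's parents, V's children, and the co-parents of V.
V's parents: J, N, P, Q, W.
V has child Z.
Other parents of V's children:
  parents(Z) \ {V} = {F, K, L, Q}.
MB(V) = {F, J, K, L, N, P, Q, W, Z}.
E is neither a parent, child, nor co-parent of V, so it does not belong.

E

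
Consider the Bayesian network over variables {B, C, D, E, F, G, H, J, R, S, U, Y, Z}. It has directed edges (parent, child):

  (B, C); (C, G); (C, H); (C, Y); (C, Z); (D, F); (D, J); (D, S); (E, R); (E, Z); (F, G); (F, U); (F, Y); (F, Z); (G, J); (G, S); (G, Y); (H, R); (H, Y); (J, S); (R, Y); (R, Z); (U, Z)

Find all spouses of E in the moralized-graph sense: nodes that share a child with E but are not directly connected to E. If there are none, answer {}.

Children of E: R, Z.
  parents(R) \ {E} = {H}.
  Z's other parents are C, F, R, U.
Excluding nodes already adjacent to E (R, Z), the co-parent-only contribution is {C, F, H, U}.

{C, F, H, U}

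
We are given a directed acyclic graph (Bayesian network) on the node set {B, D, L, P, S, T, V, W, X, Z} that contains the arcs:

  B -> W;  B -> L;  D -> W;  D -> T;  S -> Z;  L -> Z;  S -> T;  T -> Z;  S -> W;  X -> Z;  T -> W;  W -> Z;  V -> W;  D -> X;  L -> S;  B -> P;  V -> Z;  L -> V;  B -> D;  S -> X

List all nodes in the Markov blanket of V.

{B, D, L, S, T, W, X, Z}

The Markov blanket of a node is its parents, its children, and the other parents of its children.
Children of V: W, Z.
V has parent L.
Parents of each child, excluding V:
  W also has parents B, D, S, T.
  parents(Z) \ {V} = {L, S, T, W, X}.
MB(V) = {B, D, L, S, T, W, X, Z}.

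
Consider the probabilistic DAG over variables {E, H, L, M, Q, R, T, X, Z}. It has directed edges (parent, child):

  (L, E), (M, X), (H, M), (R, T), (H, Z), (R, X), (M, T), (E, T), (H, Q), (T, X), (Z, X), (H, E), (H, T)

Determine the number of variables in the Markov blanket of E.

The Markov blanket of a node is its parents, its children, and the other parents of its children.
Parents of E: H, L.
Ch(E) = {T}.
Parents of each child, excluding E:
  T: H, M, R
MB(E) = {H, L, M, R, T}, which has 5 nodes.

5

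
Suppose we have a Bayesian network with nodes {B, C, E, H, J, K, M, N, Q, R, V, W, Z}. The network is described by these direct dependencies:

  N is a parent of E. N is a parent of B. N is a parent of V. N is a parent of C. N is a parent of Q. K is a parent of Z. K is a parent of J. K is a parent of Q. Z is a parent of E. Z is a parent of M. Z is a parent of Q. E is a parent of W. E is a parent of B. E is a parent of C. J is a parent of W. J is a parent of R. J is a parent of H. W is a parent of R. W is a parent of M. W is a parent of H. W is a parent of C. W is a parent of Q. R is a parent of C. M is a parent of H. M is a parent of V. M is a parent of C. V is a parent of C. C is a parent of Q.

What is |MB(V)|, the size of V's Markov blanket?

6

Parents of V: M, N.
Ch(V) = {C}.
Co-parents of V (other parents of its children):
  C also has parents E, M, N, R, W.
MB(V) = {C, E, M, N, R, W}, which has 6 nodes.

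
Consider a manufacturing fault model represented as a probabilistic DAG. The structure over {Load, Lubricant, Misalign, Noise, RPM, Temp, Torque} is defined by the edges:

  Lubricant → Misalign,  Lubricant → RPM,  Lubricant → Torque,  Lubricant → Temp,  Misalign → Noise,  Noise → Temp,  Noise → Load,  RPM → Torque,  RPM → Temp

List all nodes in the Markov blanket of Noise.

Noise has children Load, Temp.
Noise has parent Misalign.
Parents of each child, excluding Noise:
  Temp: Lubricant, RPM
  Load: —
Taking the union gives {Load, Lubricant, Misalign, RPM, Temp}.

{Load, Lubricant, Misalign, RPM, Temp}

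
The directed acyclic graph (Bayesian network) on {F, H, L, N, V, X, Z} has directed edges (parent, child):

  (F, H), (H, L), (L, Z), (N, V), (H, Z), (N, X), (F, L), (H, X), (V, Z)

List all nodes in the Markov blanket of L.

Parents of L: F, H.
Ch(L) = {Z}.
For each child, the remaining parents (spouses of L):
  Z's other parents are H, V.
Taking the union gives {F, H, V, Z}.

{F, H, V, Z}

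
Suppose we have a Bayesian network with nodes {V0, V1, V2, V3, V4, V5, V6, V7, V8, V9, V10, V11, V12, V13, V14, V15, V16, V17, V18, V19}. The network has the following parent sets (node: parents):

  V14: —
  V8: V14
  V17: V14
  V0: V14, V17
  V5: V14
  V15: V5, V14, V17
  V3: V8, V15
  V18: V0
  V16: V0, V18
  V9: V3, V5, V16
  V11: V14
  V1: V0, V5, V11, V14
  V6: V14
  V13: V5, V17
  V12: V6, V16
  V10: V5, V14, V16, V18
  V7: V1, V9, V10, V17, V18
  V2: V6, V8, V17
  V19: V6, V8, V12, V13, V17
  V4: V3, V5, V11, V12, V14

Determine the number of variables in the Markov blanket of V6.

By definition, MB(V6) is built from V6's parents, V6's children, and the co-parents of V6.
Pa(V6) = {V14}.
Ch(V6) = {V2, V12, V19}.
Other parents of V6's children:
  V12: V16
  V2: V8, V17
  V19: V8, V12, V13, V17
MB(V6) = {V2, V8, V12, V13, V14, V16, V17, V19}, which has 8 nodes.

8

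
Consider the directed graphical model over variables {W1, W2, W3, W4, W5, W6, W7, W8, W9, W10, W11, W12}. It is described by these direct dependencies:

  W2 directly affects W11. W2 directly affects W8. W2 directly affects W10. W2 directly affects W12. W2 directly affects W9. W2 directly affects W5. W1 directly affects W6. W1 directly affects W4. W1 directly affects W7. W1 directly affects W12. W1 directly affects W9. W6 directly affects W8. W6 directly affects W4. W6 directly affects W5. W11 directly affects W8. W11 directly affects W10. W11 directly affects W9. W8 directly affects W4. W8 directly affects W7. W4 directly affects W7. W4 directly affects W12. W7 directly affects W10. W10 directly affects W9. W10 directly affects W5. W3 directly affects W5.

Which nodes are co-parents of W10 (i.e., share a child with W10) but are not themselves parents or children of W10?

Children of W10: W5, W9.
  parents(W9) \ {W10} = {W1, W2, W11}.
  W5's other parents are W2, W3, W6.
Excluding nodes already adjacent to W10 (W2, W5, W7, W9, W11), the co-parent-only contribution is {W1, W3, W6}.

{W1, W3, W6}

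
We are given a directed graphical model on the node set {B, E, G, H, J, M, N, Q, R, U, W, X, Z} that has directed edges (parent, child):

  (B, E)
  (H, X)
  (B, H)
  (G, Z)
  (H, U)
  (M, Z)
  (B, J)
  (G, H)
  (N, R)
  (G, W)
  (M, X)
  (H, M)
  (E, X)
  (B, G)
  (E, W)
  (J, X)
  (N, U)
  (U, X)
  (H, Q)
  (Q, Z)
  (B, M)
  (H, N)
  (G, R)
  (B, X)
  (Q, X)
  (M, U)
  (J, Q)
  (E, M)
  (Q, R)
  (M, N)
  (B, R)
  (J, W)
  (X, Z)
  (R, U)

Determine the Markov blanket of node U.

U has child X.
U's parents: H, M, N, R.
Co-parents of U (other parents of its children):
  X's other parents are B, E, H, J, M, Q.
Taking the union gives {B, E, H, J, M, N, Q, R, X}.

{B, E, H, J, M, N, Q, R, X}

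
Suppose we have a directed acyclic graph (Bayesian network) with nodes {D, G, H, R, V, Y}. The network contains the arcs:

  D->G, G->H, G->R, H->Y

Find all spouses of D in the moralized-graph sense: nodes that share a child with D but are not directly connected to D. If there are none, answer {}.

Children of D: G.
  G: —
Excluding nodes already adjacent to D (G), the co-parent-only contribution is {}.

{}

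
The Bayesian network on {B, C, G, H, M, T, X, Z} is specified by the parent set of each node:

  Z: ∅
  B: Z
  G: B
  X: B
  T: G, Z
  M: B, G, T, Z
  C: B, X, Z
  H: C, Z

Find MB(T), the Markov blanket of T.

{B, G, M, Z}

T's parents: G, Z.
T's children: M.
Parents of each child, excluding T:
  M: B, G, Z
Union: {G, Z} ∪ {M} ∪ {B, G, Z} = {B, G, M, Z}.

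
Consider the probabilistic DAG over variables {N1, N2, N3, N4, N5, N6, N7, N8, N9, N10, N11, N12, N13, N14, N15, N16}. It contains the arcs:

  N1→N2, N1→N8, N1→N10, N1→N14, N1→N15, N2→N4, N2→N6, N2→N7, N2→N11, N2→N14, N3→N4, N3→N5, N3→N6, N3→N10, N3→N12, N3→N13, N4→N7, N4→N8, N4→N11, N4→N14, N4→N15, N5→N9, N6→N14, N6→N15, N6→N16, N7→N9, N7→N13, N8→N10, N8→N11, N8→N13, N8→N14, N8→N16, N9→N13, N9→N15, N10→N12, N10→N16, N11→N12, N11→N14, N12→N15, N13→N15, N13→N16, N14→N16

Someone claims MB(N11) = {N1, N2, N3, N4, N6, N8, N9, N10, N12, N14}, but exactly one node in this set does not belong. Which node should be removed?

The Markov blanket of a node is its parents, its children, and the other parents of its children.
Ch(N11) = {N12, N14}.
N11's parents: N2, N4, N8.
Co-parents of N11 (other parents of its children):
  N12's other parents are N3, N10.
  N14 also has parents N1, N2, N4, N6, N8.
MB(N11) = {N1, N2, N3, N4, N6, N8, N10, N12, N14}.
N9 is neither a parent, child, nor co-parent of N11, so it does not belong.

N9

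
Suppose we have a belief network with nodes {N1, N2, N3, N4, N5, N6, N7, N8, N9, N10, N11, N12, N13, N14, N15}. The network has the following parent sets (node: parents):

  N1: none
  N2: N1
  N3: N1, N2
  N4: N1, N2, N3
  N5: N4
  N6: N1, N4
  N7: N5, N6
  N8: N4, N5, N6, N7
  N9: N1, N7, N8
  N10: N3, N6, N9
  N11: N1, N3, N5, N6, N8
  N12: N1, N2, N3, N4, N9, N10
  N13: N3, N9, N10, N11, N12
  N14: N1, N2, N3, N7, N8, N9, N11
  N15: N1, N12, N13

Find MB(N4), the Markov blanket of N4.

{N1, N2, N3, N5, N6, N7, N8, N9, N10, N12}

By definition, MB(N4) is built from N4's parents, N4's children, and the co-parents of N4.
N4 has parents N1, N2, N3.
N4's children: N5, N6, N8, N12.
Parents of each child, excluding N4:
  N5: no additional parents.
  N6's other parent is N1.
  parents(N8) \ {N4} = {N5, N6, N7}.
  parents(N12) \ {N4} = {N1, N2, N3, N9, N10}.
So the Markov blanket of N4 is {N1, N2, N3, N5, N6, N7, N8, N9, N10, N12}.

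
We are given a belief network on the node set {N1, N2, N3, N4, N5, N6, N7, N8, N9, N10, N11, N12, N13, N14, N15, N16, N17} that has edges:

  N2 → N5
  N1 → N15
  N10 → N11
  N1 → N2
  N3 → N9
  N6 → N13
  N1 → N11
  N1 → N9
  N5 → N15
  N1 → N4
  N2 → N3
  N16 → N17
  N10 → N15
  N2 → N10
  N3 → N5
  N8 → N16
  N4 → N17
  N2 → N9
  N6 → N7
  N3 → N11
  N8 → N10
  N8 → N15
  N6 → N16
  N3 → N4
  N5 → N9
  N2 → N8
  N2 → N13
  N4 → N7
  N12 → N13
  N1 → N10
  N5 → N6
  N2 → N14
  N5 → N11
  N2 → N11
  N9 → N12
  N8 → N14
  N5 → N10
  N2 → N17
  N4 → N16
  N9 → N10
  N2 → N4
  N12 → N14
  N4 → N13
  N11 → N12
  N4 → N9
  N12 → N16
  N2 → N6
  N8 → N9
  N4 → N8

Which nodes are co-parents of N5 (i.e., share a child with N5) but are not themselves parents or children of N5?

{N1, N4, N8}

Children of N5: N6, N9, N10, N11, N15.
  N6: N2
  N9: N1, N2, N3, N4, N8
  N10: N1, N2, N8, N9
  N11: N1, N2, N3, N10
  N15: N1, N8, N10
Excluding nodes already adjacent to N5 (N2, N3, N6, N9, N10, N11, N15), the co-parent-only contribution is {N1, N4, N8}.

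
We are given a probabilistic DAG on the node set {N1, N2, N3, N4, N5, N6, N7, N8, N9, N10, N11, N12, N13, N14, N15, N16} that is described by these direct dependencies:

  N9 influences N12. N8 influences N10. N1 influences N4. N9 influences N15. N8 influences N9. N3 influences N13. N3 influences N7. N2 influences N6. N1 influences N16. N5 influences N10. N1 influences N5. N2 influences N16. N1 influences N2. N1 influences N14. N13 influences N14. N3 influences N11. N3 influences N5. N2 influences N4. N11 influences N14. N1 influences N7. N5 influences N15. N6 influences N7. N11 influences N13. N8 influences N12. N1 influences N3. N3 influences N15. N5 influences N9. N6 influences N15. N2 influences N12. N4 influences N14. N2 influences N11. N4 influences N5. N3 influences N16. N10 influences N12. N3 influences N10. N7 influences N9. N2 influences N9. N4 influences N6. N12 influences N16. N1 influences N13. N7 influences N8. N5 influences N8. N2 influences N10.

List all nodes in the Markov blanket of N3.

Parents of N3: N1.
N3's children: N5, N7, N10, N11, N13, N15, N16.
Co-parents of N3 (other parents of its children):
  parents(N5) \ {N3} = {N1, N4}.
  N7's other parents are N1, N6.
  N10 also has parents N2, N5, N8.
  N11's other parent is N2.
  N13's other parents are N1, N11.
  N15's other parents are N5, N6, N9.
  N16's other parents are N1, N2, N12.
Taking the union gives {N1, N2, N4, N5, N6, N7, N8, N9, N10, N11, N12, N13, N15, N16}.

{N1, N2, N4, N5, N6, N7, N8, N9, N10, N11, N12, N13, N15, N16}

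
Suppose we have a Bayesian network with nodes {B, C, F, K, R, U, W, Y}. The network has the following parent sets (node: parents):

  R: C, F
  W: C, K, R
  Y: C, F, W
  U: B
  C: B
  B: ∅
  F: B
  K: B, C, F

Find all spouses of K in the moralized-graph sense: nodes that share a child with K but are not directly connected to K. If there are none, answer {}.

Children of K: W.
  W: C, R
Excluding nodes already adjacent to K (B, C, F, W), the co-parent-only contribution is {R}.

{R}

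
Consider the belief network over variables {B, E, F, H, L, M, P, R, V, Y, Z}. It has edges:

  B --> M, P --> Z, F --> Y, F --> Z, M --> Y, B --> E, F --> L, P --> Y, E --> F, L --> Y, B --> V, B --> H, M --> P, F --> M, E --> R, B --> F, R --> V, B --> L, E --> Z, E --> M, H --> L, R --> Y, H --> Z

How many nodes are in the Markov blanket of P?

The Markov blanket of a node is its parents, its children, and the other parents of its children.
P has parent M.
P's children: Y, Z.
Co-parents of P (other parents of its children):
  parents(Y) \ {P} = {F, L, M, R}.
  Z also has parents E, F, H.
MB(P) = {E, F, H, L, M, R, Y, Z}, which has 8 nodes.

8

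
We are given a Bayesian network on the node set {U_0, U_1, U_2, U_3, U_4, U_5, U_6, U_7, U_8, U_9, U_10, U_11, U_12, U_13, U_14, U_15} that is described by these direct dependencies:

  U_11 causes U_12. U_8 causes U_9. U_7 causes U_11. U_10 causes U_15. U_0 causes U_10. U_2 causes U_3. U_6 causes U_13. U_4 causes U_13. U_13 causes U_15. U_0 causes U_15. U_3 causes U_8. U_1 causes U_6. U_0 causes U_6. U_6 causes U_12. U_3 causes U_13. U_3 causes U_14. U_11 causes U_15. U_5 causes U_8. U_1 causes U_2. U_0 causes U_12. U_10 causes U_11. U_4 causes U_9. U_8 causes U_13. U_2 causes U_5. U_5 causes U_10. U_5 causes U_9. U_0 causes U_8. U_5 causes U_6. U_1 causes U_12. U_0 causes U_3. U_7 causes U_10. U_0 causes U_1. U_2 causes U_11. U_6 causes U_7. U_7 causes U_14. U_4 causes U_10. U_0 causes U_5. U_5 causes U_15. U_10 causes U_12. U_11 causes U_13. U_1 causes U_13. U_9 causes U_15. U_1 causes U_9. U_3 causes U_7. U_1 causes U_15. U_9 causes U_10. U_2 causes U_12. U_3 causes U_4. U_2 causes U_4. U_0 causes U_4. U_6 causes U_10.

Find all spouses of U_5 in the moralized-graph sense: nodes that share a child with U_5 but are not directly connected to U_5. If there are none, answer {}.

{U_1, U_3, U_4, U_7, U_11, U_13}

Children of U_5: U_6, U_8, U_9, U_10, U_15.
  U_6 also has parents U_0, U_1.
  U_8 also has parents U_0, U_3.
  U_9 also has parents U_1, U_4, U_8.
  U_10 also has parents U_0, U_4, U_6, U_7, U_9.
  U_15 also has parents U_0, U_1, U_9, U_10, U_11, U_13.
Excluding nodes already adjacent to U_5 (U_0, U_2, U_6, U_8, U_9, U_10, U_15), the co-parent-only contribution is {U_1, U_3, U_4, U_7, U_11, U_13}.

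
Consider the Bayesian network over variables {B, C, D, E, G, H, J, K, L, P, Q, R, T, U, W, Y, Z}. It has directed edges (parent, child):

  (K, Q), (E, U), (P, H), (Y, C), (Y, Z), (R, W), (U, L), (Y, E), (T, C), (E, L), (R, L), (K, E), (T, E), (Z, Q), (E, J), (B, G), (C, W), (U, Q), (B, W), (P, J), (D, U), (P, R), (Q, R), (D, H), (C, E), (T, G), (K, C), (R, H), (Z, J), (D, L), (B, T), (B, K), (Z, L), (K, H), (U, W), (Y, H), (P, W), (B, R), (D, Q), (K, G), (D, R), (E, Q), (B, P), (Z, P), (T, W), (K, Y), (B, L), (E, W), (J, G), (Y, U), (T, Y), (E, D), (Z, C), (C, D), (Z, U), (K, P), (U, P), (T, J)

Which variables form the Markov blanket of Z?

{B, C, D, E, J, K, L, P, Q, R, T, U, Y}

A node's Markov blanket = Pa ∪ Ch ∪ (parents of Ch other than the node itself).
Parents of Z: Y.
Z's children: C, J, L, P, Q, U.
Other parents of Z's children:
  parents(C) \ {Z} = {K, T, Y}.
  parents(U) \ {Z} = {D, E, Y}.
  parents(P) \ {Z} = {B, K, U}.
  parents(J) \ {Z} = {E, P, T}.
  Q also has parents D, E, K, U.
  parents(L) \ {Z} = {B, D, E, R, U}.
So the Markov blanket of Z is {B, C, D, E, J, K, L, P, Q, R, T, U, Y}.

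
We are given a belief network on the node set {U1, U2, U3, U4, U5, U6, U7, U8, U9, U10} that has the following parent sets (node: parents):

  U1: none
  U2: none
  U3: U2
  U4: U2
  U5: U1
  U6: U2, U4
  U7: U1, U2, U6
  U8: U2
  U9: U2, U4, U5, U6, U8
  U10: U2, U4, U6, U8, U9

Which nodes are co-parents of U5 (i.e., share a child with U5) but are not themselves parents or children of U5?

Children of U5: U9.
  U9: U2, U4, U6, U8
Excluding nodes already adjacent to U5 (U1, U9), the co-parent-only contribution is {U2, U4, U6, U8}.

{U2, U4, U6, U8}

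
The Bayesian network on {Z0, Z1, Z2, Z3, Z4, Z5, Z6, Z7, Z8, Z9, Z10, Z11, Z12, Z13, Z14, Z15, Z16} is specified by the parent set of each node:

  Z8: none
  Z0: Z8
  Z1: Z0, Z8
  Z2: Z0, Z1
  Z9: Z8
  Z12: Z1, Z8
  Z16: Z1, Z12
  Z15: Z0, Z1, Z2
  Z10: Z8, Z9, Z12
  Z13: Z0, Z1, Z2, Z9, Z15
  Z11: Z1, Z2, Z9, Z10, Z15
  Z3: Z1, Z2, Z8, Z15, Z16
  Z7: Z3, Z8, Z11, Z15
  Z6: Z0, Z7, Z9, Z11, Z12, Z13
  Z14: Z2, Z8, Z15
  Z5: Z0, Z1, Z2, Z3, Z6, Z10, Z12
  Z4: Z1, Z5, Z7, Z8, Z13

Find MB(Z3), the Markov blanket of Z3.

By definition, MB(Z3) is built from Z3's parents, Z3's children, and the co-parents of Z3.
Pa(Z3) = {Z1, Z2, Z8, Z15, Z16}.
Z3's children: Z5, Z7.
Other parents of Z3's children:
  parents(Z7) \ {Z3} = {Z8, Z11, Z15}.
  Z5's other parents are Z0, Z1, Z2, Z6, Z10, Z12.
MB(Z3) = {Z0, Z1, Z2, Z5, Z6, Z7, Z8, Z10, Z11, Z12, Z15, Z16}.

{Z0, Z1, Z2, Z5, Z6, Z7, Z8, Z10, Z11, Z12, Z15, Z16}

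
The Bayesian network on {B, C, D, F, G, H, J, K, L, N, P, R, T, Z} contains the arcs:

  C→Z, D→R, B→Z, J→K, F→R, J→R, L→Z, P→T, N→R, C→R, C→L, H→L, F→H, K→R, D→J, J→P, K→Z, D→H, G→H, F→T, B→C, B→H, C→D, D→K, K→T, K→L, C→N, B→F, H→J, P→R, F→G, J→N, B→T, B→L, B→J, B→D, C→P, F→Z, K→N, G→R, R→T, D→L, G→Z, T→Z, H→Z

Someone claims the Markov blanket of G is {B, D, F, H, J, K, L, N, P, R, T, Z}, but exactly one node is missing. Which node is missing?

C

Recall MB(v) = parents ∪ children ∪ spouses, where spouses are the other parents of v's children.
G's children: H, R, Z.
Parents of G: F.
Co-parents of G (other parents of its children):
  H also has parents B, D, F.
  parents(R) \ {G} = {C, D, F, J, K, N, P}.
  parents(Z) \ {G} = {B, C, F, H, K, L, T}.
MB(G) = {B, C, D, F, H, J, K, L, N, P, R, T, Z}.
Comparing with the claimed set, C is missing.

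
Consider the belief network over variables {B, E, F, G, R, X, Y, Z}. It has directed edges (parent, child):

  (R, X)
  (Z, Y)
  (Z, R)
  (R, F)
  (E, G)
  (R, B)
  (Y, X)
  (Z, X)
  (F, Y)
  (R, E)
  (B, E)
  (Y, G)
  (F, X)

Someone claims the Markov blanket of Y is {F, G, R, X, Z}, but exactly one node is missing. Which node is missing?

E

Y's children: G, X.
Pa(Y) = {F, Z}.
For each child, the remaining parents (spouses of Y):
  G's other parent is E.
  parents(X) \ {Y} = {F, R, Z}.
MB(Y) = {E, F, G, R, X, Z}.
Comparing with the claimed set, E is missing.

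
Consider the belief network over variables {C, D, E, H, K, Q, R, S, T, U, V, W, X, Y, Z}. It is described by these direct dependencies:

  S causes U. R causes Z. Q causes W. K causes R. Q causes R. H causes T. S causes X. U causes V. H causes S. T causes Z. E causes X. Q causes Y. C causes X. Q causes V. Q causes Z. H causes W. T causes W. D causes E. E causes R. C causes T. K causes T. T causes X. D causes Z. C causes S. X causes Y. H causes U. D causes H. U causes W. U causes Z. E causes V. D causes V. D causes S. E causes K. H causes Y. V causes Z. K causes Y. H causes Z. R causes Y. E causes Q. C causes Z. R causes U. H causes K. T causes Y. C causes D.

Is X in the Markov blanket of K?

X is a co-parent of K: both are parents of Y.
So X ∈ MB(K).

Yes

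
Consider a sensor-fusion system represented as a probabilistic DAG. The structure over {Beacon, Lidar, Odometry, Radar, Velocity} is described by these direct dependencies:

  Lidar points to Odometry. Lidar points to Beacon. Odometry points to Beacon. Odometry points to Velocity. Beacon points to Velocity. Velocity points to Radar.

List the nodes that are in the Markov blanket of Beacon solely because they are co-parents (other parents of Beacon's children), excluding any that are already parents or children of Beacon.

{}

Children of Beacon: Velocity.
  Velocity: Odometry
Excluding nodes already adjacent to Beacon (Lidar, Odometry, Velocity), the co-parent-only contribution is {}.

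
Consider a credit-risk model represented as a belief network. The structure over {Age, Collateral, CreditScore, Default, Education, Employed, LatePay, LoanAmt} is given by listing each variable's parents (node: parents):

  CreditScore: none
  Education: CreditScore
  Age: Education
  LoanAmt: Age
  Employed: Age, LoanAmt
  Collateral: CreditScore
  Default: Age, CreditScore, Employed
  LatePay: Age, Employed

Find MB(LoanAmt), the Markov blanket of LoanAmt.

LoanAmt's parents: Age.
LoanAmt has child Employed.
Other parents of LoanAmt's children:
  Employed: Age
MB(LoanAmt) = {Age, Employed}.

{Age, Employed}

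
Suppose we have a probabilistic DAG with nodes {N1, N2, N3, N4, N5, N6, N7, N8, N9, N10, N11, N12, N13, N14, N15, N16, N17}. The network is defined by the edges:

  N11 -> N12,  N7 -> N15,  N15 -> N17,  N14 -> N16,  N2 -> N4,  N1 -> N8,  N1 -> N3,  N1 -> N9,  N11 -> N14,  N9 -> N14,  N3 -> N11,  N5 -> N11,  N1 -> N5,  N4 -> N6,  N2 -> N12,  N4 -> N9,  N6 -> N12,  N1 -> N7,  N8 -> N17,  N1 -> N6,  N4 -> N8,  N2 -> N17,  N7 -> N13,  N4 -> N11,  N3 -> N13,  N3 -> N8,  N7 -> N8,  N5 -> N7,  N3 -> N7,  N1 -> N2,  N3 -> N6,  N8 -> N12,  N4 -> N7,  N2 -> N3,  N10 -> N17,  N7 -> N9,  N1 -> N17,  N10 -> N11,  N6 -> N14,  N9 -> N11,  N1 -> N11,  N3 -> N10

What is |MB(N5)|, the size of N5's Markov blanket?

7

N5 has children N7, N11.
N5 has parent N1.
Other parents of N5's children:
  N7: N1, N3, N4
  N11: N1, N3, N4, N9, N10
MB(N5) = {N1, N3, N4, N7, N9, N10, N11}, which has 7 nodes.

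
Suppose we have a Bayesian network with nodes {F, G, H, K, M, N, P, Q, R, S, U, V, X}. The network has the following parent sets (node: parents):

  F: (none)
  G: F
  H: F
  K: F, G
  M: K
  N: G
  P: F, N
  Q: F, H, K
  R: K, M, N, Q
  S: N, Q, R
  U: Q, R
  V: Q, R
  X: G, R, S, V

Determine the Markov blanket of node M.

By definition, MB(M) is built from M's parents, M's children, and the co-parents of M.
Pa(M) = {K}.
Ch(M) = {R}.
Other parents of M's children:
  R's other parents are K, N, Q.
Union: {K} ∪ {R} ∪ {K, N, Q} = {K, N, Q, R}.

{K, N, Q, R}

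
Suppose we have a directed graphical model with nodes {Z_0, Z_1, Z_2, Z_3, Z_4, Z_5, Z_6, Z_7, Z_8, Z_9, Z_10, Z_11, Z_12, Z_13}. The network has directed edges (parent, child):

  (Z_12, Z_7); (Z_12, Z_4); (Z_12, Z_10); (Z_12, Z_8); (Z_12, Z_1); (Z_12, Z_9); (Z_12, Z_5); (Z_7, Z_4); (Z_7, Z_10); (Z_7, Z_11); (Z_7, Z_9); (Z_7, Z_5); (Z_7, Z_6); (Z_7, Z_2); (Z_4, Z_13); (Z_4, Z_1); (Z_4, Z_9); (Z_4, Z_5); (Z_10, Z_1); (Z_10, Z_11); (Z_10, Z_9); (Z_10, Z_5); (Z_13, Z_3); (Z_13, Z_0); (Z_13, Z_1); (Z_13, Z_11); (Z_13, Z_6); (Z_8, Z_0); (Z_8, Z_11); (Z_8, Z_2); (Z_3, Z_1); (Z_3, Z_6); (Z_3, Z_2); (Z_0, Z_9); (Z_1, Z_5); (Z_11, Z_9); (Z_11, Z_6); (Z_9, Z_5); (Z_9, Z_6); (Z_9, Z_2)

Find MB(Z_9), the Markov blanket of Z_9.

{Z_0, Z_1, Z_2, Z_3, Z_4, Z_5, Z_6, Z_7, Z_8, Z_10, Z_11, Z_12, Z_13}

Recall MB(v) = parents ∪ children ∪ spouses, where spouses are the other parents of v's children.
Z_9 has parents Z_0, Z_4, Z_7, Z_10, Z_11, Z_12.
Z_9 has children Z_2, Z_5, Z_6.
Other parents of Z_9's children:
  Z_5's other parents are Z_1, Z_4, Z_7, Z_10, Z_12.
  Z_6 also has parents Z_3, Z_7, Z_11, Z_13.
  parents(Z_2) \ {Z_9} = {Z_3, Z_7, Z_8}.
MB(Z_9) = {Z_0, Z_1, Z_2, Z_3, Z_4, Z_5, Z_6, Z_7, Z_8, Z_10, Z_11, Z_12, Z_13}.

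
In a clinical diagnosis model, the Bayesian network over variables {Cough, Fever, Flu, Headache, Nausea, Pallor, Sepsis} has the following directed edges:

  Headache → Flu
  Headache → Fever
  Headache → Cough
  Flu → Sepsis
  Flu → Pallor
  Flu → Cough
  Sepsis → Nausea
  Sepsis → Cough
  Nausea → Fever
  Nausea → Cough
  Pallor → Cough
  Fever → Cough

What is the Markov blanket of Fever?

A node's Markov blanket = Pa ∪ Ch ∪ (parents of Ch other than the node itself).
Fever's parents: Headache, Nausea.
Fever's children: Cough.
Other parents of Fever's children:
  parents(Cough) \ {Fever} = {Flu, Headache, Nausea, Pallor, Sepsis}.
Union: {Headache, Nausea} ∪ {Cough} ∪ {Flu, Headache, Nausea, Pallor, Sepsis} = {Cough, Flu, Headache, Nausea, Pallor, Sepsis}.

{Cough, Flu, Headache, Nausea, Pallor, Sepsis}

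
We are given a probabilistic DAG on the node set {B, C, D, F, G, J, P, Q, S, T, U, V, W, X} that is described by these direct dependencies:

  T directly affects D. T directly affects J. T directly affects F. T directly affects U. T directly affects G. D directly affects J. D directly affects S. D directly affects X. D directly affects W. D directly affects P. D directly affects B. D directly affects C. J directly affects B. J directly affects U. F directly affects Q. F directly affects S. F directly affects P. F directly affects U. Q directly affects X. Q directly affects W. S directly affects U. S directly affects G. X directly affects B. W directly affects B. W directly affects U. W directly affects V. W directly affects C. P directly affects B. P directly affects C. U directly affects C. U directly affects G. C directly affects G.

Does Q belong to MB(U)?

U has children C, G.
U has parents F, J, S, T, W.
Co-parents of U (other parents of its children):
  C: D, P, W
  G: C, S, T
MB(U) = {C, D, F, G, J, P, S, T, W}; Q is not in this set.

No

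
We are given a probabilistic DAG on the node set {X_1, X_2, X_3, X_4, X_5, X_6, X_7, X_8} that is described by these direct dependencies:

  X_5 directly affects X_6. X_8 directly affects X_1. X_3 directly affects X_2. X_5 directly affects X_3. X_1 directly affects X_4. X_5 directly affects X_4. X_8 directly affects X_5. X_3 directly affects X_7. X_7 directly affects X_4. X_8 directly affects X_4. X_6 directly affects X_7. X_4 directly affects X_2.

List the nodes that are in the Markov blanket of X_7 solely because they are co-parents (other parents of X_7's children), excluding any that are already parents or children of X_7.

Children of X_7: X_4.
  X_4 also has parents X_1, X_5, X_8.
Excluding nodes already adjacent to X_7 (X_3, X_4, X_6), the co-parent-only contribution is {X_1, X_5, X_8}.

{X_1, X_5, X_8}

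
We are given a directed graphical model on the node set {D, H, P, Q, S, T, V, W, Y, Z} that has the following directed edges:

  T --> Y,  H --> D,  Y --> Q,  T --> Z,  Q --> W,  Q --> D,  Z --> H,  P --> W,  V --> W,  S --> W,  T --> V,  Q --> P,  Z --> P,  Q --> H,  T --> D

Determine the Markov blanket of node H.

H's children: D.
Parents of H: Q, Z.
Co-parents of H (other parents of its children):
  D: Q, T
Taking the union gives {D, Q, T, Z}.

{D, Q, T, Z}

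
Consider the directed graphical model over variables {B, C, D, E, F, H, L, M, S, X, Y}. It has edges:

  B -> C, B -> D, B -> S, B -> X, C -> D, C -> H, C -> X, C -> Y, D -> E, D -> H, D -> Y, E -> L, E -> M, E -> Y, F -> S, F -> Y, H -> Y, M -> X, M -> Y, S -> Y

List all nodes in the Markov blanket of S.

Recall MB(v) = parents ∪ children ∪ spouses, where spouses are the other parents of v's children.
Ch(S) = {Y}.
S's parents: B, F.
Parents of each child, excluding S:
  parents(Y) \ {S} = {C, D, E, F, H, M}.
MB(S) = {B, C, D, E, F, H, M, Y}.

{B, C, D, E, F, H, M, Y}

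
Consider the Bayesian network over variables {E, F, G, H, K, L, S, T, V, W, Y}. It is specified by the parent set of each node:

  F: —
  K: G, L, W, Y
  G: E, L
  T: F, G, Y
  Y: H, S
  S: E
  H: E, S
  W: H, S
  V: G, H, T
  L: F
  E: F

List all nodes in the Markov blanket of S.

Pa(S) = {E}.
S has children H, W, Y.
For each child, the remaining parents (spouses of S):
  H also has parent E.
  parents(Y) \ {S} = {H}.
  parents(W) \ {S} = {H}.
So the Markov blanket of S is {E, H, W, Y}.

{E, H, W, Y}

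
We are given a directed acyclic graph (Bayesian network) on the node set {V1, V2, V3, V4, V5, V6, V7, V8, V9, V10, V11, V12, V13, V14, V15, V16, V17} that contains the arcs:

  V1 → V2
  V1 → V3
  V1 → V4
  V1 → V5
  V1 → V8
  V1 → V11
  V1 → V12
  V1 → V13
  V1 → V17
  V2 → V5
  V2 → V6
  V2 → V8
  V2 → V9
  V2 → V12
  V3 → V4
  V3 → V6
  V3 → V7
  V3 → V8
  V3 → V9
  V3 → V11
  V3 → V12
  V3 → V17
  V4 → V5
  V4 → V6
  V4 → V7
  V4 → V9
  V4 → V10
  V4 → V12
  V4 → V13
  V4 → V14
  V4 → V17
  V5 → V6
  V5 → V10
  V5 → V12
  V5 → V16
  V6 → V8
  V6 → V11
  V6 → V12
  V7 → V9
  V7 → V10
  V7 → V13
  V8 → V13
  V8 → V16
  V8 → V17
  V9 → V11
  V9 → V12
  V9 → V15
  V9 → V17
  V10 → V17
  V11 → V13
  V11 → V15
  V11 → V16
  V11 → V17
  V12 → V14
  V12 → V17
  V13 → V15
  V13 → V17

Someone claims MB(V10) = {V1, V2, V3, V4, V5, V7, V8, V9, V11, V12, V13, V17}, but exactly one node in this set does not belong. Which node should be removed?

V10's children: V17.
Parents of V10: V4, V5, V7.
For each child, the remaining parents (spouses of V10):
  V17: V1, V3, V4, V8, V9, V11, V12, V13
MB(V10) = {V1, V3, V4, V5, V7, V8, V9, V11, V12, V13, V17}.
V2 is neither a parent, child, nor co-parent of V10, so it does not belong.

V2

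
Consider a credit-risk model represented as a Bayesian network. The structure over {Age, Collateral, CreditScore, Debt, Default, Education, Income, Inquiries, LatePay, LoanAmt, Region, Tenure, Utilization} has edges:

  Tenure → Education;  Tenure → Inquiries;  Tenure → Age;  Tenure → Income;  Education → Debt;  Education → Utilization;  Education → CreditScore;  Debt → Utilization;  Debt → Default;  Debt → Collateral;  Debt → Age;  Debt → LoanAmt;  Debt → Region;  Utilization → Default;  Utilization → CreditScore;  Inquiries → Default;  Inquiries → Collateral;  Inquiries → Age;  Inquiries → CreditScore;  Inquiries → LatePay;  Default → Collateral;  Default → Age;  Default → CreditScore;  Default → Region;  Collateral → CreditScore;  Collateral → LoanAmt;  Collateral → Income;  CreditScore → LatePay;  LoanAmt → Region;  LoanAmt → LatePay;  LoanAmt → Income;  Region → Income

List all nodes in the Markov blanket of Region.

By definition, MB(Region) is built from Region's parents, Region's children, and the co-parents of Region.
Region's parents: Debt, Default, LoanAmt.
Ch(Region) = {Income}.
For each child, the remaining parents (spouses of Region):
  parents(Income) \ {Region} = {Collateral, LoanAmt, Tenure}.
Union: {Debt, Default, LoanAmt} ∪ {Income} ∪ {Collateral, LoanAmt, Tenure} = {Collateral, Debt, Default, Income, LoanAmt, Tenure}.

{Collateral, Debt, Default, Income, LoanAmt, Tenure}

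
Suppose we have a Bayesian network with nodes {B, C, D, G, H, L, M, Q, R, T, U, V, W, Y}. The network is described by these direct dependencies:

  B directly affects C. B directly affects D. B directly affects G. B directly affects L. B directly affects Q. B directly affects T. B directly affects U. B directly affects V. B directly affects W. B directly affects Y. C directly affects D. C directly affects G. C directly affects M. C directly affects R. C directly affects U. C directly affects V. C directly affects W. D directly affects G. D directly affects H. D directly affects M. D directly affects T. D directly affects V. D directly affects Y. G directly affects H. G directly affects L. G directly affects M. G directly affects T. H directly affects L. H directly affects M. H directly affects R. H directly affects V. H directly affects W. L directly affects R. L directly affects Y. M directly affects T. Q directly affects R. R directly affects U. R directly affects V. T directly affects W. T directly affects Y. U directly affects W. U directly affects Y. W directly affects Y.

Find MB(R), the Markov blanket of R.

{B, C, D, H, L, Q, U, V}

Pa(R) = {C, H, L, Q}.
R has children U, V.
For each child, the remaining parents (spouses of R):
  U: B, C
  V: B, C, D, H
Union: {C, H, L, Q} ∪ {U, V} ∪ {B, C, D, H} = {B, C, D, H, L, Q, U, V}.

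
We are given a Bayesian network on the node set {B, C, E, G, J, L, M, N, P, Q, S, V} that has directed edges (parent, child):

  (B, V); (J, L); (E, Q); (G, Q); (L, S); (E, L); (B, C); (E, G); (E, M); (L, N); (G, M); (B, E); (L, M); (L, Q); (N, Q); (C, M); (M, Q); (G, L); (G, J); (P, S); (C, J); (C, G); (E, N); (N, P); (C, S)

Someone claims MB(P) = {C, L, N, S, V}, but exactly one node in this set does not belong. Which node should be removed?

Recall MB(v) = parents ∪ children ∪ spouses, where spouses are the other parents of v's children.
P has parent N.
P's children: S.
For each child, the remaining parents (spouses of P):
  S: C, L
MB(P) = {C, L, N, S}.
V is neither a parent, child, nor co-parent of P, so it does not belong.

V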